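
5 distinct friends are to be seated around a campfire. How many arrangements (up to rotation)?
Circular: fix one position, arrange the rest. (5-1)! = 24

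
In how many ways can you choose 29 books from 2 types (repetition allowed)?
C(29+2-1, 2-1) = C(30, 1) = 30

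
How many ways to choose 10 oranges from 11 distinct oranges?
C(11,10) = 11!/(10!×1!) = 11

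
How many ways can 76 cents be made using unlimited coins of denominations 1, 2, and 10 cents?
Coefficient of x^76 in 1/(1-x^1) · 1/(1-x^2) · 1/(1-x^10). Case on j = number of 10-cent coins (j = 0..7); remainder r = 76 - 10j is made from {1,2} in ⌊r/2⌋+1 ways. r = 76, 66, 56, 46, 36, 26, 16, 6 → 39 + 34 + 29 + 24 + 19 + 14 + 9 + 4 = 172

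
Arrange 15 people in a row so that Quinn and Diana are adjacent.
Treat as block: (15-1)! × 2! = 87178291200 × 2 = 174356582400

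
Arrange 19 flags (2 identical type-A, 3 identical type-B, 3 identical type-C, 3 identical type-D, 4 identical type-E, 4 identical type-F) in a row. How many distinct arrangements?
19! / (2! × 3! × 3! × 3! × 4! × 4!) = 488864376000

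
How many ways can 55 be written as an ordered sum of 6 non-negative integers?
C(55+6-1, 6-1) = C(60, 5) = 5461512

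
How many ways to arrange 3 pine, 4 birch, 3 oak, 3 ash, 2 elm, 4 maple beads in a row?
19! / (3! × 4! × 3! × 3! × 2! × 4!) = 488864376000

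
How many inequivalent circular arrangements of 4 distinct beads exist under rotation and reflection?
(4-1)!/2 = 6/2 = 3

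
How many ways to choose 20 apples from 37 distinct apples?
C(37,20) = 37!/(20!×17!) = 15905368710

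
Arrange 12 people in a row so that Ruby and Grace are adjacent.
Treat as block: (12-1)! × 2! = 39916800 × 2 = 79833600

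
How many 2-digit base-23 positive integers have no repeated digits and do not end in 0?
Last digit: 22 nonzero choices. First digit: 21 (nonzero, ≠last). Middle 0: P(21,0) = 1. Total = 462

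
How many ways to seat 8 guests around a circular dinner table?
Circular: fix one position, arrange the rest. (8-1)! = 5040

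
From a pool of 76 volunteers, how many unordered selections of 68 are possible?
C(76,68) = 76!/(68!×8!) = 18855883575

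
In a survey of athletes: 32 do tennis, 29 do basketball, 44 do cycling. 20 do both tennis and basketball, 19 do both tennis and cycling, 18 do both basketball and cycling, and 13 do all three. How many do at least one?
|A∪B∪C| = 32+29+44-20-19-18+13 = 61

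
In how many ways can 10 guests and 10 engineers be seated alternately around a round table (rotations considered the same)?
Fix one of the guests: (10-1)! ways for the remaining guests, × 10! ways for the engineers = 362880 × 3628800 = 1316818944000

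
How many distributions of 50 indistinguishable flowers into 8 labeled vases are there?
C(50+8-1, 8-1) = C(57, 7) = 264385836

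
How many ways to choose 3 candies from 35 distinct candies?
C(35,3) = 35!/(3!×32!) = 6545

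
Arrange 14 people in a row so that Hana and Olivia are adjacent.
Treat as block: (14-1)! × 2! = 6227020800 × 2 = 12454041600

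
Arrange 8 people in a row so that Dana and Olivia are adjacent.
Treat as block: (8-1)! × 2! = 5040 × 2 = 10080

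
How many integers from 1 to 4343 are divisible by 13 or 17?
⌊4343/13⌋ + ⌊4343/17⌋ - ⌊4343/221⌋ = 334 + 255 - 19 = 570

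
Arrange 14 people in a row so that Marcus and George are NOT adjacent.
Total - adjacent = 14! - (14-1)!×2 = 87178291200 - 12454041600 = 74724249600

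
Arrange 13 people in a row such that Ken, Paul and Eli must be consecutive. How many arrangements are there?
Treat the 3 as one block: (13-3+1)! × 3! = 39916800 × 6 = 239500800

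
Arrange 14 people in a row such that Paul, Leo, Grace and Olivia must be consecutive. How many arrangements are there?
Treat the 4 as one block: (14-4+1)! × 4! = 39916800 × 24 = 958003200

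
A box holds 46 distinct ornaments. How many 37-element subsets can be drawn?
C(46,37) = 46!/(37!×9!) = 1101716330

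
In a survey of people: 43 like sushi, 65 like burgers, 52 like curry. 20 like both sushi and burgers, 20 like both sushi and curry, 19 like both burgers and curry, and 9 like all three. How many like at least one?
|A∪B∪C| = 43+65+52-20-20-19+9 = 110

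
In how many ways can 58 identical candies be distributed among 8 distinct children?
C(58+8-1, 8-1) = C(65, 7) = 696190560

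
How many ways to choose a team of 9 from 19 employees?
C(19,9) = 19!/(9!×10!) = 92378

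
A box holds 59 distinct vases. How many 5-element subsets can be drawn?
C(59,5) = 59!/(5!×54!) = 5006386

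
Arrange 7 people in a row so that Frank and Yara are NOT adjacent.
Total - adjacent = 7! - (7-1)!×2 = 5040 - 1440 = 3600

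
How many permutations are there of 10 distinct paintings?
10! = 3628800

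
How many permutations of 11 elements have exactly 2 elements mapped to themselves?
Choose the 2 fixed points C(11,2) = 55, derange the rest: !9 = Σ_{j=0}^{9} (-1)^j·9!/j! = 362880 - 362880 + 181440 - 60480 + 15120 - 3024 + 504 - 72 + 9 - 1 = 133496. Product = 55 × 133496 = 7342280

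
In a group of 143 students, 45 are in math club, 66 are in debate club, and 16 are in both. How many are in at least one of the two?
|A∪B| = |A| + |B| - |A∩B| = 45 + 66 - 16 = 95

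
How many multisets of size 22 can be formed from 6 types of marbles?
C(22+6-1, 6-1) = C(27, 5) = 80730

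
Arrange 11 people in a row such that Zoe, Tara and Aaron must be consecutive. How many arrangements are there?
Treat the 3 as one block: (11-3+1)! × 3! = 362880 × 6 = 2177280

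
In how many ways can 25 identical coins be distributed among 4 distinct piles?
C(25+4-1, 4-1) = C(28, 3) = 3276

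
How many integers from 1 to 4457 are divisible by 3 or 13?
⌊4457/3⌋ + ⌊4457/13⌋ - ⌊4457/39⌋ = 1485 + 342 - 114 = 1713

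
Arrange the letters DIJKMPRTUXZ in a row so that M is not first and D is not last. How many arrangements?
By inclusion-exclusion: 11! - 2×(11-1)! + (11-2)! = 39916800 - 7257600 + 362880 = 33022080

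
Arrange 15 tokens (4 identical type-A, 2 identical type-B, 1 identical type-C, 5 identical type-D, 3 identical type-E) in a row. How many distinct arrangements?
15! / (4! × 2! × 1! × 5! × 3!) = 37837800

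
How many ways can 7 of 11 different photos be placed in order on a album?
P(11,7) = 11!/(11-7)! = 1663200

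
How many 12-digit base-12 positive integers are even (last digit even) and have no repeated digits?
Last∈{0,2,4,6,8,10}. Last=0: 39916800. Last nonzero: 5×10×P(10,10) = 181440000. Total = 221356800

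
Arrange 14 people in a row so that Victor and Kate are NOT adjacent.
Total - adjacent = 14! - (14-1)!×2 = 87178291200 - 12454041600 = 74724249600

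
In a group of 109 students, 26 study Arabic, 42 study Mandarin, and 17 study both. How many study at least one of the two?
|A∪B| = |A| + |B| - |A∩B| = 26 + 42 - 17 = 51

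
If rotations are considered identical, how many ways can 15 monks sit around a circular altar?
Circular: fix one position, arrange the rest. (15-1)! = 87178291200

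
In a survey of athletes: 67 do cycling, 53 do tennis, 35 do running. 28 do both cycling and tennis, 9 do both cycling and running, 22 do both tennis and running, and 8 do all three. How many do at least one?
|A∪B∪C| = 67+53+35-28-9-22+8 = 104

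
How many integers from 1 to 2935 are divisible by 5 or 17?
⌊2935/5⌋ + ⌊2935/17⌋ - ⌊2935/85⌋ = 587 + 172 - 34 = 725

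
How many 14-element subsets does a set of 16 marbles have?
C(16,14) = 16!/(14!×2!) = 120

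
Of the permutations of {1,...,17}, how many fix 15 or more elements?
Exactly j fixed points: C(17,j)·!(17-j); sum over j ≥ 15 (derangement numbers via !m = (m-1)·(!(m-1) + !(m-2)): !0..!2 = 1, 0, 1). Σ_{j=15}^{17} C(17,j)·!(17-j) = C(17,15)·!2 + C(17,16)·!1 + C(17,17)·!0 = 136·1 + 17·0 + 1·1 = 137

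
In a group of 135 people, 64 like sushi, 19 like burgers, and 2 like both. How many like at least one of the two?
|A∪B| = |A| + |B| - |A∩B| = 64 + 19 - 2 = 81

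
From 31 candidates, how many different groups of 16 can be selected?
C(31,16) = 31!/(16!×15!) = 300540195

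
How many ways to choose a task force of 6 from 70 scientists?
C(70,6) = 70!/(6!×64!) = 131115985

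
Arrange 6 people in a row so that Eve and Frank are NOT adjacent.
Total - adjacent = 6! - (6-1)!×2 = 720 - 240 = 480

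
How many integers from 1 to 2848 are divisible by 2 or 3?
⌊2848/2⌋ + ⌊2848/3⌋ - ⌊2848/6⌋ = 1424 + 949 - 474 = 1899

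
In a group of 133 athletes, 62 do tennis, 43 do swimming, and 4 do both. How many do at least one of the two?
|A∪B| = |A| + |B| - |A∩B| = 62 + 43 - 4 = 101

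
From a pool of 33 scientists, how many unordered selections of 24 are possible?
C(33,24) = 33!/(24!×9!) = 38567100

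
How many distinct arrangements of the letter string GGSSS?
5! / (3! × 2!) = 10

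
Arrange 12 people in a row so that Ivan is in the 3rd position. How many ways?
Fix one position: (12-1)! = 39916800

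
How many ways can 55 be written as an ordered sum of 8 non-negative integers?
C(55+8-1, 8-1) = C(62, 7) = 491796152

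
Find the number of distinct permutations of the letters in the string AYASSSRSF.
9! / (2! × 1! × 1! × 1! × 4!) = 7560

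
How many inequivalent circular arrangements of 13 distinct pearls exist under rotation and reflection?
(13-1)!/2 = 479001600/2 = 239500800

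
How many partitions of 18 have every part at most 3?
Let r_j(i) = number of partitions of i into parts ≤ j, for i = 0..18. r_1(i) = 1 for all i; r_j(i) = r_{j-1}(i) + r_j(i-j). Rows j = 2..3: ≤2: 1 1 2 2 3 3 4 4 5 5 6 6 7 7 8 8 9 9 10; ≤3: 1 1 2 3 4 5 7 8 10 12 14 16 19 21 24 27 30 33 37. r_3(18) = 37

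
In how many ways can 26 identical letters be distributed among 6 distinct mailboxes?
C(26+6-1, 6-1) = C(31, 5) = 169911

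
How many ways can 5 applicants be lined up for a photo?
5! = 120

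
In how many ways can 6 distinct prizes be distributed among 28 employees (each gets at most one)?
P(28,6) = 28!/(28-6)! = 271252800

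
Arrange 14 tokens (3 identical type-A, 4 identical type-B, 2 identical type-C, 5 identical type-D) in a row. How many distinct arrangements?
14! / (3! × 4! × 2! × 5!) = 2522520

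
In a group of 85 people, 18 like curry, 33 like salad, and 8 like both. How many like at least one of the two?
|A∪B| = |A| + |B| - |A∩B| = 18 + 33 - 8 = 43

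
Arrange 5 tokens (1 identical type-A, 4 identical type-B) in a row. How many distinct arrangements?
5! / (1! × 4!) = 5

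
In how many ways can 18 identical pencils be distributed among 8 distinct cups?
C(18+8-1, 8-1) = C(25, 7) = 480700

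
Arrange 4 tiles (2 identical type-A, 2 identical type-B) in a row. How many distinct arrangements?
4! / (2! × 2!) = 6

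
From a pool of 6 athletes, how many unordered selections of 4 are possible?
C(6,4) = 6!/(4!×2!) = 15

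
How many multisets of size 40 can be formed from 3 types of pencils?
C(40+3-1, 3-1) = C(42, 2) = 861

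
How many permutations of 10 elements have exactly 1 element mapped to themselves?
Choose the 1 fixed point C(10,1) = 10, derange the rest: !9 = Σ_{j=0}^{9} (-1)^j·9!/j! = 362880 - 362880 + 181440 - 60480 + 15120 - 3024 + 504 - 72 + 9 - 1 = 133496. Product = 10 × 133496 = 1334960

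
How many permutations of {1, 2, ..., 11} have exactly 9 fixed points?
Choose the 9 fixed points C(11,9) = 55, derange the rest: !2 = Σ_{j=0}^{2} (-1)^j·2!/j! = 2 - 2 + 1 = 1. Product = 55 × 1 = 55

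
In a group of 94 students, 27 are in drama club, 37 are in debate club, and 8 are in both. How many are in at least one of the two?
|A∪B| = |A| + |B| - |A∩B| = 27 + 37 - 8 = 56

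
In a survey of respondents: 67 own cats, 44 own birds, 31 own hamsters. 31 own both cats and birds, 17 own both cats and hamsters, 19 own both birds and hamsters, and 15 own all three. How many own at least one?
|A∪B∪C| = 67+44+31-31-17-19+15 = 90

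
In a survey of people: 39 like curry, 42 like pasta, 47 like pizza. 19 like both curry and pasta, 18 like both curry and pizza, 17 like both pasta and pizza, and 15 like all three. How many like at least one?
|A∪B∪C| = 39+42+47-19-18-17+15 = 89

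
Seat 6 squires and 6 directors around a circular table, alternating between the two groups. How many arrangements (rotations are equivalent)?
Fix one of the squires: (6-1)! ways for the remaining squires, × 6! ways for the directors = 120 × 720 = 86400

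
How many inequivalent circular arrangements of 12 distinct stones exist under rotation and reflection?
(12-1)!/2 = 39916800/2 = 19958400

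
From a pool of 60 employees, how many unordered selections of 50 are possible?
C(60,50) = 60!/(50!×10!) = 75394027566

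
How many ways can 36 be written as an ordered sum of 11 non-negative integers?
C(36+11-1, 11-1) = C(46, 10) = 4076350421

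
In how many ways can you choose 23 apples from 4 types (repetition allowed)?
C(23+4-1, 4-1) = C(26, 3) = 2600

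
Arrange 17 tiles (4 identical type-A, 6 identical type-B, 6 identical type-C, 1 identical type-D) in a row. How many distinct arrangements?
17! / (4! × 6! × 6! × 1!) = 28588560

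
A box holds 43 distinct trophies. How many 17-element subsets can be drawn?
C(43,17) = 43!/(17!×26!) = 421171648758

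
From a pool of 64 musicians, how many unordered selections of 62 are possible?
C(64,62) = 64!/(62!×2!) = 2016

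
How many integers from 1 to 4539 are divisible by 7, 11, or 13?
⌊4539/7⌋+⌊4539/11⌋+⌊4539/13⌋ - ⌊4539/77⌋-⌊4539/91⌋-⌊4539/143⌋ + ⌊4539/1001⌋ = 648+412+349 - 58-49-31 + 4 = 1275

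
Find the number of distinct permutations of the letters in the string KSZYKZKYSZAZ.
12! / (3! × 2! × 4! × 1! × 2!) = 831600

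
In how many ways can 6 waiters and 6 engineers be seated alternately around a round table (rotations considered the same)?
Fix one of the waiters: (6-1)! ways for the remaining waiters, × 6! ways for the engineers = 120 × 720 = 86400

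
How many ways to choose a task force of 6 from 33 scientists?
C(33,6) = 33!/(6!×27!) = 1107568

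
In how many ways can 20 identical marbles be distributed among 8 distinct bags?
C(20+8-1, 8-1) = C(27, 7) = 888030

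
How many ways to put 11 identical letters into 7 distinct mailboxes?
C(11+7-1, 7-1) = C(17, 6) = 12376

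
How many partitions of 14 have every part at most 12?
Let r_j(i) = number of partitions of i into parts ≤ j, for i = 0..14. r_1(i) = 1 for all i; r_j(i) = r_{j-1}(i) + r_j(i-j). Rows j = 2..12: ≤2: 1 1 2 2 3 3 4 4 5 5 6 6 7 7 8; ≤3: 1 1 2 3 4 5 7 8 10 12 14 16 19 21 24; ≤4: 1 1 2 3 5 6 9 11 15 18 23 27 34 39 47; ≤5: 1 1 2 3 5 7 10 13 18 23 30 37 47 57 70; ≤6: 1 1 2 3 5 7 11 14 20 26 35 44 58 71 90; ≤7: 1 1 2 3 5 7 11 15 21 28 38 49 65 82 105; ≤8: 1 1 2 3 5 7 11 15 22 29 40 52 70 89 116; ≤9: 1 1 2 3 5 7 11 15 22 30 41 54 73 94 123; ≤10: 1 1 2 3 5 7 11 15 22 30 42 55 75 97 128; ≤11: 1 1 2 3 5 7 11 15 22 30 42 56 76 99 131; ≤12: 1 1 2 3 5 7 11 15 22 30 42 56 77 100 133. r_12(14) = 133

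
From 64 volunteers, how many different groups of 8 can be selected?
C(64,8) = 64!/(8!×56!) = 4426165368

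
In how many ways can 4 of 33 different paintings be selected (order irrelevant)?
C(33,4) = 33!/(4!×29!) = 40920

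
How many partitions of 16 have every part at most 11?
Let r_j(i) = number of partitions of i into parts ≤ j, for i = 0..16. r_1(i) = 1 for all i; r_j(i) = r_{j-1}(i) + r_j(i-j). Rows j = 2..11: ≤2: 1 1 2 2 3 3 4 4 5 5 6 6 7 7 8 8 9; ≤3: 1 1 2 3 4 5 7 8 10 12 14 16 19 21 24 27 30; ≤4: 1 1 2 3 5 6 9 11 15 18 23 27 34 39 47 54 64; ≤5: 1 1 2 3 5 7 10 13 18 23 30 37 47 57 70 84 101; ≤6: 1 1 2 3 5 7 11 14 20 26 35 44 58 71 90 110 136; ≤7: 1 1 2 3 5 7 11 15 21 28 38 49 65 82 105 131 164; ≤8: 1 1 2 3 5 7 11 15 22 29 40 52 70 89 116 146 186; ≤9: 1 1 2 3 5 7 11 15 22 30 41 54 73 94 123 157 201; ≤10: 1 1 2 3 5 7 11 15 22 30 42 55 75 97 128 164 212; ≤11: 1 1 2 3 5 7 11 15 22 30 42 56 76 99 131 169 219. r_11(16) = 219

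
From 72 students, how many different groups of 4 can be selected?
C(72,4) = 72!/(4!×68!) = 1028790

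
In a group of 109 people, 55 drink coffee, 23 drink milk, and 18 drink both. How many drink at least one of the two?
|A∪B| = |A| + |B| - |A∩B| = 55 + 23 - 18 = 60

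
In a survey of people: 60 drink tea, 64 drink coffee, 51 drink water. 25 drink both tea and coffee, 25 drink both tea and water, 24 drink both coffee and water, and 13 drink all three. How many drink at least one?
|A∪B∪C| = 60+64+51-25-25-24+13 = 114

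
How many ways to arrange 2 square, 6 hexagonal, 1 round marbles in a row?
9! / (2! × 6! × 1!) = 252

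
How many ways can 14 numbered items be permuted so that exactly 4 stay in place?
Choose the 4 fixed points C(14,4) = 1001, derange the rest: !10 = Σ_{j=0}^{10} (-1)^j·10!/j! = 3628800 - 3628800 + 1814400 - 604800 + 151200 - 30240 + 5040 - 720 + 90 - 10 + 1 = 1334961. Product = 1001 × 1334961 = 1336295961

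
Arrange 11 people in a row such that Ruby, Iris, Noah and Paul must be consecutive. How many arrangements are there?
Treat the 4 as one block: (11-4+1)! × 4! = 40320 × 24 = 967680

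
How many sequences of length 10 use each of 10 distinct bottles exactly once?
10! = 3628800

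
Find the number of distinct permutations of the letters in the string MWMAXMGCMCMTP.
13! / (1! × 5! × 2! × 1! × 1! × 1! × 1! × 1!) = 25945920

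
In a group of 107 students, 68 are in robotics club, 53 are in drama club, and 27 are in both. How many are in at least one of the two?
|A∪B| = |A| + |B| - |A∩B| = 68 + 53 - 27 = 94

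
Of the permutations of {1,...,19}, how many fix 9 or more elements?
Exactly j fixed points: C(19,j)·!(19-j); sum over j ≥ 9 (derangement numbers via !m = (m-1)·(!(m-1) + !(m-2)): !0..!10 = 1, 0, 1, 2, 9, 44, 265, 1854, 14833, 133496, 1334961). Σ_{j=9}^{19} C(19,j)·!(19-j) = C(19,9)·!10 + C(19,10)·!9 + C(19,11)·!8 + C(19,12)·!7 + C(19,13)·!6 + C(19,14)·!5 + C(19,15)·!4 + C(19,16)·!3 + C(19,17)·!2 + C(19,18)·!1 + C(19,19)·!0 = 92378·1334961 + 92378·133496 + 75582·14833 + 50388·1854 + 27132·265 + 11628·44 + 3876·9 + 969·2 + 171·1 + 19·0 + 1·1 = 136875386510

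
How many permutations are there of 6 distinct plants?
6! = 720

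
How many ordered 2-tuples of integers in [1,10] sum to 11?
Coefficient of x^11 in (x + x² + ... + x^10)^2. By inclusion-exclusion on dice exceeding 10: Σ_j (-1)^j C(2,j)·C(11-1-10j, 1) = C(2,0)·C(10,1) = 1·10 = 10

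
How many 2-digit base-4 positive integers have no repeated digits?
First digit: 3 choices (nonzero). Then descending: 3 × 3 = 9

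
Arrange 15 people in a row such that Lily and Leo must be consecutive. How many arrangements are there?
Treat the 2 as one block: (15-2+1)! × 2! = 87178291200 × 2 = 174356582400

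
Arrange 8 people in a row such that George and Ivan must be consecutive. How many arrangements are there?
Treat the 2 as one block: (8-2+1)! × 2! = 5040 × 2 = 10080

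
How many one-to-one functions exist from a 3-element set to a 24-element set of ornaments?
P(24,3) = 24!/(24-3)! = 12144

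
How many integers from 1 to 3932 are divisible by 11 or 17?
⌊3932/11⌋ + ⌊3932/17⌋ - ⌊3932/187⌋ = 357 + 231 - 21 = 567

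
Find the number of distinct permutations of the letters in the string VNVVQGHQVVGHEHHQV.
17! / (2! × 6! × 3! × 1! × 1! × 4!) = 1715313600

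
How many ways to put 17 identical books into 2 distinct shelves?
C(17+2-1, 2-1) = C(18, 1) = 18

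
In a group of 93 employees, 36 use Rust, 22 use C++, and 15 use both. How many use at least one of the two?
|A∪B| = |A| + |B| - |A∩B| = 36 + 22 - 15 = 43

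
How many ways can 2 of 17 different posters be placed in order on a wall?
P(17,2) = 17!/(17-2)! = 272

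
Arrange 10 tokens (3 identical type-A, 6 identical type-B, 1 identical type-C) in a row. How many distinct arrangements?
10! / (3! × 6! × 1!) = 840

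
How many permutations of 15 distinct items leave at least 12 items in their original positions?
Exactly j fixed points: C(15,j)·!(15-j); sum over j ≥ 12 (derangement numbers via !m = (m-1)·(!(m-1) + !(m-2)): !0..!3 = 1, 0, 1, 2). Σ_{j=12}^{15} C(15,j)·!(15-j) = C(15,12)·!3 + C(15,13)·!2 + C(15,14)·!1 + C(15,15)·!0 = 455·2 + 105·1 + 15·0 + 1·1 = 1016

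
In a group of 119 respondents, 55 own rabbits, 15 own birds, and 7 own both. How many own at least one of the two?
|A∪B| = |A| + |B| - |A∩B| = 55 + 15 - 7 = 63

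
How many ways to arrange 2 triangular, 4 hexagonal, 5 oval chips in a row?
11! / (2! × 4! × 5!) = 6930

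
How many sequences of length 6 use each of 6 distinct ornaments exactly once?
6! = 720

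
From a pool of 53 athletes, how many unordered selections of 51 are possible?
C(53,51) = 53!/(51!×2!) = 1378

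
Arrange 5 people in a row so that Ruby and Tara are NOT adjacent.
Total - adjacent = 5! - (5-1)!×2 = 120 - 48 = 72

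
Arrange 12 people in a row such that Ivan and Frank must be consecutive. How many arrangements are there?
Treat the 2 as one block: (12-2+1)! × 2! = 39916800 × 2 = 79833600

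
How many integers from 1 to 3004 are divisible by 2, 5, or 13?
⌊3004/2⌋+⌊3004/5⌋+⌊3004/13⌋ - ⌊3004/10⌋-⌊3004/26⌋-⌊3004/65⌋ + ⌊3004/130⌋ = 1502+600+231 - 300-115-46 + 23 = 1895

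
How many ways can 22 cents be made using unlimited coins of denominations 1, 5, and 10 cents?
Coefficient of x^22 in 1/(1-x^1) · 1/(1-x^5) · 1/(1-x^10). Case on j = number of 10-cent coins (j = 0..2); remainder r = 22 - 10j is made from {1,5} in ⌊r/5⌋+1 ways. r = 22, 12, 2 → 5 + 3 + 1 = 9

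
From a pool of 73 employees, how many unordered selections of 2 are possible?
C(73,2) = 73!/(2!×71!) = 2628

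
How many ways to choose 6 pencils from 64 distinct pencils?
C(64,6) = 64!/(6!×58!) = 74974368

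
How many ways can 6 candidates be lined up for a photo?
6! = 720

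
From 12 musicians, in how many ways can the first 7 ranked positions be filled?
P(12,7) = 12!/(12-7)! = 3991680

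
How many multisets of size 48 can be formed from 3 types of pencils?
C(48+3-1, 3-1) = C(50, 2) = 1225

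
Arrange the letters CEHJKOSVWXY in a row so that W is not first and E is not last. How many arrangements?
By inclusion-exclusion: 11! - 2×(11-1)! + (11-2)! = 39916800 - 7257600 + 362880 = 33022080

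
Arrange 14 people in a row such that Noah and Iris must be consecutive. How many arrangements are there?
Treat the 2 as one block: (14-2+1)! × 2! = 6227020800 × 2 = 12454041600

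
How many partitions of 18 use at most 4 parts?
By conjugation, equals partitions of 18 into parts ≤ 4. Let r_j(i) = number of partitions of i into parts ≤ j, for i = 0..18. r_1(i) = 1 for all i; r_j(i) = r_{j-1}(i) + r_j(i-j). Rows j = 2..4: ≤2: 1 1 2 2 3 3 4 4 5 5 6 6 7 7 8 8 9 9 10; ≤3: 1 1 2 3 4 5 7 8 10 12 14 16 19 21 24 27 30 33 37; ≤4: 1 1 2 3 5 6 9 11 15 18 23 27 34 39 47 54 64 72 84. r_4(18) = 84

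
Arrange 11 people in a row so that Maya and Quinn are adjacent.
Treat as block: (11-1)! × 2! = 3628800 × 2 = 7257600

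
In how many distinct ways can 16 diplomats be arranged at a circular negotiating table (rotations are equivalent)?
Circular: fix one position, arrange the rest. (16-1)! = 1307674368000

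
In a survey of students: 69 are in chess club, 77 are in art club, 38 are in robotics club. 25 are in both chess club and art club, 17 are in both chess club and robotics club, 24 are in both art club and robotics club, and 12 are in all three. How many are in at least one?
|A∪B∪C| = 69+77+38-25-17-24+12 = 130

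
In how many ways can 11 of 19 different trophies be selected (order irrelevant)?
C(19,11) = 19!/(11!×8!) = 75582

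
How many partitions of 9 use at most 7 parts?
By conjugation, equals partitions of 9 into parts ≤ 7. Let r_j(i) = number of partitions of i into parts ≤ j, for i = 0..9. r_1(i) = 1 for all i; r_j(i) = r_{j-1}(i) + r_j(i-j). Rows j = 2..7: ≤2: 1 1 2 2 3 3 4 4 5 5; ≤3: 1 1 2 3 4 5 7 8 10 12; ≤4: 1 1 2 3 5 6 9 11 15 18; ≤5: 1 1 2 3 5 7 10 13 18 23; ≤6: 1 1 2 3 5 7 11 14 20 26; ≤7: 1 1 2 3 5 7 11 15 21 28. r_7(9) = 28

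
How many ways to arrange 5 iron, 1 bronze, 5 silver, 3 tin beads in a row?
14! / (5! × 1! × 5! × 3!) = 1009008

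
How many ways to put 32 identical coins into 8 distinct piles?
C(32+8-1, 8-1) = C(39, 7) = 15380937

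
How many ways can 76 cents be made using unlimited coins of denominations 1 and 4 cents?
Coefficient of x^76 in 1/(1-x^1) · 1/(1-x^4). Use j coins of 4 for j = 0..⌊76/4⌋ = 19, the rest in 1s: 19 + 1 = 20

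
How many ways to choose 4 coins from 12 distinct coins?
C(12,4) = 12!/(4!×8!) = 495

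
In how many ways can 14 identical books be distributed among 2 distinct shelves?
C(14+2-1, 2-1) = C(15, 1) = 15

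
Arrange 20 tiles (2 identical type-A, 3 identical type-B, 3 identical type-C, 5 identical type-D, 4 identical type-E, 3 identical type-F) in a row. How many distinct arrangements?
20! / (2! × 3! × 3! × 5! × 4! × 3!) = 1955457504000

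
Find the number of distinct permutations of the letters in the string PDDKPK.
6! / (2! × 2! × 2!) = 90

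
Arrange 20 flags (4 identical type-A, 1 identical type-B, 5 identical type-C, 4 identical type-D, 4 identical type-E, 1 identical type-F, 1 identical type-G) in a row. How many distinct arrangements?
20! / (4! × 1! × 5! × 4! × 4! × 1! × 1!) = 1466593128000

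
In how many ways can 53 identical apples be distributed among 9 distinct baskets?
C(53+9-1, 9-1) = C(61, 8) = 2944827765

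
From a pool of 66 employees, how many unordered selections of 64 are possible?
C(66,64) = 66!/(64!×2!) = 2145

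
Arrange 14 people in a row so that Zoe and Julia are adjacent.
Treat as block: (14-1)! × 2! = 6227020800 × 2 = 12454041600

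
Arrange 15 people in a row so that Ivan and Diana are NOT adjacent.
Total - adjacent = 15! - (15-1)!×2 = 1307674368000 - 174356582400 = 1133317785600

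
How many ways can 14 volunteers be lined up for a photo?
14! = 87178291200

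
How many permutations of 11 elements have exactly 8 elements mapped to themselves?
Choose the 8 fixed points C(11,8) = 165, derange the rest: !3 = Σ_{j=0}^{3} (-1)^j·3!/j! = 6 - 6 + 3 - 1 = 2. Product = 165 × 2 = 330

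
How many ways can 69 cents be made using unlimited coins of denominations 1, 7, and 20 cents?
Coefficient of x^69 in 1/(1-x^1) · 1/(1-x^7) · 1/(1-x^20). Case on j = number of 20-cent coins (j = 0..3); remainder r = 69 - 20j is made from {1,7} in ⌊r/7⌋+1 ways. r = 69, 49, 29, 9 → 10 + 8 + 5 + 2 = 25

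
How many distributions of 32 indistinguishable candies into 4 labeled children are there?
C(32+4-1, 4-1) = C(35, 3) = 6545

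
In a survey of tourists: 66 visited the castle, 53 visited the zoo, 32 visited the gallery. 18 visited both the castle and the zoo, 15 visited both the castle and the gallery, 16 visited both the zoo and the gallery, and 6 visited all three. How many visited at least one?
|A∪B∪C| = 66+53+32-18-15-16+6 = 108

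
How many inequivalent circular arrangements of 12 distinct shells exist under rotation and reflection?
(12-1)!/2 = 39916800/2 = 19958400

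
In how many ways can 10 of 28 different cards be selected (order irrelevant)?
C(28,10) = 28!/(10!×18!) = 13123110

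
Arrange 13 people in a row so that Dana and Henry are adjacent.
Treat as block: (13-1)! × 2! = 479001600 × 2 = 958003200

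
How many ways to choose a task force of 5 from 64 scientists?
C(64,5) = 64!/(5!×59!) = 7624512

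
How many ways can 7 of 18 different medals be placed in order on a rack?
P(18,7) = 18!/(18-7)! = 160392960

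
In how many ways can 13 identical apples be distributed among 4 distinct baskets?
C(13+4-1, 4-1) = C(16, 3) = 560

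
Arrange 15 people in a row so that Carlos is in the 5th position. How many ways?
Fix one position: (15-1)! = 87178291200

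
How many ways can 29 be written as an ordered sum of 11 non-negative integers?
C(29+11-1, 11-1) = C(39, 10) = 635745396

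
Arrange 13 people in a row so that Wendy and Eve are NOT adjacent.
Total - adjacent = 13! - (13-1)!×2 = 6227020800 - 958003200 = 5269017600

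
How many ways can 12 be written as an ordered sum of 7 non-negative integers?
C(12+7-1, 7-1) = C(18, 6) = 18564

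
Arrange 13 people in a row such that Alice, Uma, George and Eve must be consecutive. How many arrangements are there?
Treat the 4 as one block: (13-4+1)! × 4! = 3628800 × 24 = 87091200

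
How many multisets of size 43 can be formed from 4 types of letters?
C(43+4-1, 4-1) = C(46, 3) = 15180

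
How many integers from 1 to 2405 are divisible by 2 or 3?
⌊2405/2⌋ + ⌊2405/3⌋ - ⌊2405/6⌋ = 1202 + 801 - 400 = 1603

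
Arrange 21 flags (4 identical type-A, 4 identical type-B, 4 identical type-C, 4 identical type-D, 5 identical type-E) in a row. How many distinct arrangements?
21! / (4! × 4! × 4! × 4! × 5!) = 1283268987000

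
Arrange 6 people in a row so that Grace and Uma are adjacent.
Treat as block: (6-1)! × 2! = 120 × 2 = 240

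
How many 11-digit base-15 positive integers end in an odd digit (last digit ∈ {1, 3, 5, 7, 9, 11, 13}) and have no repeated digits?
Last∈{1,3,5,7,9,11,13}. Last=0: 0. Last nonzero: 7×13×P(13,9) = 23610787200. Total = 23610787200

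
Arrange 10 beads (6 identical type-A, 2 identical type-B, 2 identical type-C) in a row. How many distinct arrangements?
10! / (6! × 2! × 2!) = 1260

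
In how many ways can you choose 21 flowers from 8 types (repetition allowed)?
C(21+8-1, 8-1) = C(28, 7) = 1184040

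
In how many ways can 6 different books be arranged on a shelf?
6! = 720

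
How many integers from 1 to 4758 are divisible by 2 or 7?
⌊4758/2⌋ + ⌊4758/7⌋ - ⌊4758/14⌋ = 2379 + 679 - 339 = 2719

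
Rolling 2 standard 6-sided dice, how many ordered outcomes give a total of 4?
Coefficient of x^4 in (x + x² + ... + x^6)^2. By inclusion-exclusion on dice exceeding 6: Σ_j (-1)^j C(2,j)·C(4-1-6j, 1) = C(2,0)·C(3,1) = 1·3 = 3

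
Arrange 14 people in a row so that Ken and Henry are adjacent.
Treat as block: (14-1)! × 2! = 6227020800 × 2 = 12454041600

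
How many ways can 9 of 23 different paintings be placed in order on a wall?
P(23,9) = 23!/(23-9)! = 296541907200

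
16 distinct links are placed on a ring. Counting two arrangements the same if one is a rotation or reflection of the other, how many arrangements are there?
(16-1)!/2 = 1307674368000/2 = 653837184000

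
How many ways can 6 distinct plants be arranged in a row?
6! = 720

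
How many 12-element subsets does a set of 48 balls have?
C(48,12) = 48!/(12!×36!) = 69668534468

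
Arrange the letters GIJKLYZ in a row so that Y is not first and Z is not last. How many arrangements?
By inclusion-exclusion: 7! - 2×(7-1)! + (7-2)! = 5040 - 1440 + 120 = 3720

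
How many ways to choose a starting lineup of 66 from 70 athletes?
C(70,66) = 70!/(66!×4!) = 916895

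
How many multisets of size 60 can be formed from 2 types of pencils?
C(60+2-1, 2-1) = C(61, 1) = 61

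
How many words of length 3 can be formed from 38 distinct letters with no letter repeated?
P(38,3) = 38!/(38-3)! = 50616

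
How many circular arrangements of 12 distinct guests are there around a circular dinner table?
Circular: fix one position, arrange the rest. (12-1)! = 39916800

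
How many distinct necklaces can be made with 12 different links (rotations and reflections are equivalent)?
(12-1)!/2 = 39916800/2 = 19958400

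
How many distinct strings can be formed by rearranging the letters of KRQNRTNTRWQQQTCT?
16! / (1! × 4! × 3! × 1! × 4! × 1! × 2!) = 3027024000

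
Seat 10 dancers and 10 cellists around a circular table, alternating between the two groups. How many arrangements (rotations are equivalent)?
Fix one of the dancers: (10-1)! ways for the remaining dancers, × 10! ways for the cellists = 362880 × 3628800 = 1316818944000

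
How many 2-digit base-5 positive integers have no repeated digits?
First digit: 4 choices (nonzero). Then descending: 4 × 4 = 16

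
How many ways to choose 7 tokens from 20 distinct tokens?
C(20,7) = 20!/(7!×13!) = 77520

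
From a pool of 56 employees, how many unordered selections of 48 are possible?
C(56,48) = 56!/(48!×8!) = 1420494075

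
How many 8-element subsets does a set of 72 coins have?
C(72,8) = 72!/(8!×64!) = 11969016345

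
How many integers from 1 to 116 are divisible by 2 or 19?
⌊116/2⌋ + ⌊116/19⌋ - ⌊116/38⌋ = 58 + 6 - 3 = 61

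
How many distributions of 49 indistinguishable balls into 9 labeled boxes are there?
C(49+9-1, 9-1) = C(57, 8) = 1652411475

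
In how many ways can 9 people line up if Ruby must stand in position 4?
Fix one position: (9-1)! = 40320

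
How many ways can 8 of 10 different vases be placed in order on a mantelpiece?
P(10,8) = 10!/(10-8)! = 1814400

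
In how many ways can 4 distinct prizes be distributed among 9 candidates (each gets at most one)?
P(9,4) = 9!/(9-4)! = 3024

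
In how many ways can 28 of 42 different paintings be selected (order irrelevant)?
C(42,28) = 42!/(28!×14!) = 52860229080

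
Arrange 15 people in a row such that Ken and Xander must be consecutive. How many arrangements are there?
Treat the 2 as one block: (15-2+1)! × 2! = 87178291200 × 2 = 174356582400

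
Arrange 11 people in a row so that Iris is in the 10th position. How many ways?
Fix one position: (11-1)! = 3628800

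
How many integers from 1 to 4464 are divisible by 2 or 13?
⌊4464/2⌋ + ⌊4464/13⌋ - ⌊4464/26⌋ = 2232 + 343 - 171 = 2404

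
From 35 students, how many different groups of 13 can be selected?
C(35,13) = 35!/(13!×22!) = 1476337800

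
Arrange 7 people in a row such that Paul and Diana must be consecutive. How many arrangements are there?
Treat the 2 as one block: (7-2+1)! × 2! = 720 × 2 = 1440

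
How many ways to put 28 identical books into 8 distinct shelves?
C(28+8-1, 8-1) = C(35, 7) = 6724520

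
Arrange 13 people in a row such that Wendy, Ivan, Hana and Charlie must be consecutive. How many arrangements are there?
Treat the 4 as one block: (13-4+1)! × 4! = 3628800 × 24 = 87091200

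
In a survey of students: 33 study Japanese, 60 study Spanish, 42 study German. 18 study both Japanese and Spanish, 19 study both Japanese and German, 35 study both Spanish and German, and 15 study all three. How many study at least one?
|A∪B∪C| = 33+60+42-18-19-35+15 = 78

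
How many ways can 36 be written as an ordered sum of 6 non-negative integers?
C(36+6-1, 6-1) = C(41, 5) = 749398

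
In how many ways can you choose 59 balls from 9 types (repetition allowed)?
C(59+9-1, 9-1) = C(67, 8) = 6522361560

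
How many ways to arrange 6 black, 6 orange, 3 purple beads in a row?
15! / (6! × 6! × 3!) = 420420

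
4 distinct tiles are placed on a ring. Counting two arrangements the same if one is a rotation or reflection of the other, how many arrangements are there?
(4-1)!/2 = 6/2 = 3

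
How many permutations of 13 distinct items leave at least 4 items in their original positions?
Exactly j fixed points: C(13,j)·!(13-j); sum over j ≥ 4 (derangement numbers via !m = (m-1)·(!(m-1) + !(m-2)): !0..!9 = 1, 0, 1, 2, 9, 44, 265, 1854, 14833, 133496). Σ_{j=4}^{13} C(13,j)·!(13-j) = C(13,4)·!9 + C(13,5)·!8 + C(13,6)·!7 + C(13,7)·!6 + C(13,8)·!5 + C(13,9)·!4 + C(13,10)·!3 + C(13,11)·!2 + C(13,12)·!1 + C(13,13)·!0 = 715·133496 + 1287·14833 + 1716·1854 + 1716·265 + 1287·44 + 715·9 + 286·2 + 78·1 + 13·0 + 1·1 = 118239629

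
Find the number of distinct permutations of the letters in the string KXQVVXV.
7! / (1! × 2! × 1! × 3!) = 420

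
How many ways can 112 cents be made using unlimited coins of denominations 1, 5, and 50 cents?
Coefficient of x^112 in 1/(1-x^1) · 1/(1-x^5) · 1/(1-x^50). Case on j = number of 50-cent coins (j = 0..2); remainder r = 112 - 50j is made from {1,5} in ⌊r/5⌋+1 ways. r = 112, 62, 12 → 23 + 13 + 3 = 39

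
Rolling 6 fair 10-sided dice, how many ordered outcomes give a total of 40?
Coefficient of x^40 in (x + x² + ... + x^10)^6. By inclusion-exclusion on dice exceeding 10: Σ_j (-1)^j C(6,j)·C(40-1-10j, 5) = C(6,0)·C(39,5) - C(6,1)·C(29,5) + C(6,2)·C(19,5) - C(6,3)·C(9,5) = 1·575757 - 6·118755 + 15·11628 - 20·126 = 35127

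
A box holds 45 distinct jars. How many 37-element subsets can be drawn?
C(45,37) = 45!/(37!×8!) = 215553195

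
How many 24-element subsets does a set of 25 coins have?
C(25,24) = 25!/(24!×1!) = 25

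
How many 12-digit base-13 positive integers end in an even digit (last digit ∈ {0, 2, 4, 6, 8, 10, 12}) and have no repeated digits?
Last∈{0,2,4,6,8,10,12}. Last=0: 479001600. Last nonzero: 6×11×P(11,10) = 2634508800. Total = 3113510400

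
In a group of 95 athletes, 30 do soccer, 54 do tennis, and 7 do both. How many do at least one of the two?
|A∪B| = |A| + |B| - |A∩B| = 30 + 54 - 7 = 77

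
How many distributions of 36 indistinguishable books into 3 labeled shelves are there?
C(36+3-1, 3-1) = C(38, 2) = 703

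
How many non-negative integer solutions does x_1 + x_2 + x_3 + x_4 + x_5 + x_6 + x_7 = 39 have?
C(39+7-1, 7-1) = C(45, 6) = 8145060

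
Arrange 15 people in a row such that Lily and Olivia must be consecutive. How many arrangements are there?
Treat the 2 as one block: (15-2+1)! × 2! = 87178291200 × 2 = 174356582400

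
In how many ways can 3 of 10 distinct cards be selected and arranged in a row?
P(10,3) = 10!/(10-3)! = 720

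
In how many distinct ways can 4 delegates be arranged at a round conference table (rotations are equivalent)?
Circular: fix one position, arrange the rest. (4-1)! = 6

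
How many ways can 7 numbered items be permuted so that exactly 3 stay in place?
Choose the 3 fixed points C(7,3) = 35, derange the rest: !4 = Σ_{j=0}^{4} (-1)^j·4!/j! = 24 - 24 + 12 - 4 + 1 = 9. Product = 35 × 9 = 315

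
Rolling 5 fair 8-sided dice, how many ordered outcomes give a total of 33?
Coefficient of x^33 in (x + x² + ... + x^8)^5. By inclusion-exclusion on dice exceeding 8: Σ_j (-1)^j C(5,j)·C(33-1-8j, 4) = C(5,0)·C(32,4) - C(5,1)·C(24,4) + C(5,2)·C(16,4) - C(5,3)·C(8,4) = 1·35960 - 5·10626 + 10·1820 - 10·70 = 330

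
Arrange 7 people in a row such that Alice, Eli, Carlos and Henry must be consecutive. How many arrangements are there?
Treat the 4 as one block: (7-4+1)! × 4! = 24 × 24 = 576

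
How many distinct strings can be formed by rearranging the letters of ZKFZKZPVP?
9! / (1! × 1! × 2! × 3! × 2!) = 15120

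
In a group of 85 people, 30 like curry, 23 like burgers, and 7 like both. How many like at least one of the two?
|A∪B| = |A| + |B| - |A∩B| = 30 + 23 - 7 = 46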